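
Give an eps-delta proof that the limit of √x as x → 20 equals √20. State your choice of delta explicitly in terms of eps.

delta = min(20, √20·eps)

Fix eps > 0. We want delta > 0 such that 0 < |x − 20| < delta implies |√x − √20| < eps.
Multiplying by the conjugate, |√x − √20| = |x − 20|/(√x + √20).
Restrict delta ≤ 20 so that |x − 20| < 20 forces x > 0, and then √x + √20 > √20.
Hence |√x − √20| < |x − 20|/√20, which is < eps once |x − 20| < √20·eps.
Take delta = min(20, √20·eps). If 0 < |x − 20| < delta then x > 0 and |√x − √20| < |x − 20|/√20 < eps.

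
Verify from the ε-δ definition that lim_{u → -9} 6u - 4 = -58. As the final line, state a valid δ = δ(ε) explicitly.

Let ε > 0 be given. We need δ > 0 so that 0 < |u + 9| < δ implies |(6u - 4) + 58| < ε.
|(6u - 4) + 58| = |6u + 54| = 6|u + 9|.
Thus it suffices that |u + 9| < ε/6.
Choosing δ = ε/6 gives |(6u - 4) + 58| = 6|u + 9| < ε whenever |u + 9| < δ.

δ = ε/6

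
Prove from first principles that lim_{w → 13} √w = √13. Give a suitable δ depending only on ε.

Suppose ε > 0. We want δ > 0 such that 0 < |w − 13| < δ implies |√w − √13| < ε.
Multiplying by the conjugate, |√w − √13| = |w − 13|/(√w + √13).
Restrict δ ≤ 13 so that |w − 13| < 13 forces w > 0, and then √w + √13 > √13.
Hence |√w − √13| < |w − 13|/√13, which is < ε once |w − 13| < √13·ε.
Take δ = min(13, √13·ε). If 0 < |w − 13| < δ then w > 0 and |√w − √13| < |w − 13|/√13 < ε.

δ = min(13, √13·ε)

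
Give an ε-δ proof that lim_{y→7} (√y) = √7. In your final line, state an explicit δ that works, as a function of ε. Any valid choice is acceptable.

Fix ε > 0. We want δ > 0 such that 0 < |y − 7| < δ implies |√y − √7| < ε.
Multiplying by the conjugate, |√y − √7| = |y − 7|/(√y + √7).
Restrict δ ≤ 7 so that |y − 7| < 7 forces y > 0, and then √y + √7 > √7.
Hence |√y − √7| < |y − 7|/√7, which is < ε once |y − 7| < √7·ε.
Take δ = min(7, √7·ε). If 0 < |y − 7| < δ then y > 0 and |√y − √7| < |y − 7|/√7 < ε.

δ = min(7, √7·ε)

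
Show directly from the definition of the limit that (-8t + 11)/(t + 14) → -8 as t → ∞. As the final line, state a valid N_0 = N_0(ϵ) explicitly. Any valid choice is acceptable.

N_0 = 123/ϵ

Let ϵ > 0. We seek N_0 > 0 such that t > N_0 implies |(-8t + 11)/(t + 14) + 8| < ϵ.
(-8t + 11)/(t + 14) + 8 = ((-8t + 11) − (-8)(t + 14)) / ((t + 14)) = 123/((t + 14)).
For t > 0 we have t + 14 > t, so |(-8t + 11)/(t + 14) + 8| = 123/((t + 14)) < 123/(t) = 123/t.
Thus |(-8t + 11)/(t + 14) + 8| < ϵ whenever t > 123/ϵ.
Take N_0 = 123/ϵ. If t > N_0 then |(-8t + 11)/(t + 14) + 8| < 123/t < ϵ.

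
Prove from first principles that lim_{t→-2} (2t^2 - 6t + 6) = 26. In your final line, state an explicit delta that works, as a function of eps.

Let eps > 0 be given. We want delta > 0 such that 0 < |t + 2| < delta implies |(2t^2 - 6t + 6) − 26| < eps.
(2t^2 - 6t + 6) − 26 = 2t^2 - 6t - 20 = (t + 2)(2t - 10).
So |(2t^2 - 6t + 6) − 26| = |t + 2|·|2t - 10|.
Assume first that |t + 2| < 1, so |t| < 3. Then |2t - 10| ≤ 2·3 + 10 = 16.
Hence |(2t^2 - 6t + 6) − 26| ≤ 16|t + 2| < eps provided |t + 2| < eps/16.
Take delta = min(1, eps/16). Then 0 < |t + 2| < delta gives both |t + 2| < 1 and |t + 2| < eps/16, so |(2t^2 - 6t + 6) − 26| < eps.

delta = min(1, eps/16)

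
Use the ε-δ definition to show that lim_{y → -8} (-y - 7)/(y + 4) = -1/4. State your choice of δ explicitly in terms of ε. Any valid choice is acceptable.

Suppose ε > 0. We want δ > 0 with 0 < |y + 8| < δ ⇒ |(-y - 7)/(y + 4) + 1/4| < ε.
Combining over a common denominator, (-y - 7)/(y + 4) + 1/4 = [(-y - 7)·(-4) − 1·(y + 4)] / [(-4)·(y + 4)] = 3(y + 8) / ((-4)(y + 4)).
So |(-y - 7)/(y + 4) + 1/4| = 3|y + 8| / (4·|y + 4|).
Require δ ≤ 2, so |y + 4| ≥ |-4| − |y + 8| > 4 − 2 = 2.
Hence |(-y - 7)/(y + 4) + 1/4| < 3|y + 8|/(4·2) = (3/8)|y + 8|, which is < ε once |y + 8| < (8/3)ε.
Take δ = min(2, (8/3)ε). Then 0 < |y + 8| < δ forces both bounds, so |(-y - 7)/(y + 4) + 1/4| < ε.

δ = min(2, (8/3)ε)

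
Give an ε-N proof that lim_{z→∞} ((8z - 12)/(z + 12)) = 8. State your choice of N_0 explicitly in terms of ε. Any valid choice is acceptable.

Suppose ε > 0. We seek N_0 > 0 such that z > N_0 implies |(8z - 12)/(z + 12) − 8| < ε.
(8z - 12)/(z + 12) − 8 = ((8z - 12) − 8(z + 12)) / ((z + 12)) = -108/((z + 12)).
For z > 0 we have z + 12 > z, so |(8z - 12)/(z + 12) − 8| = 108/((z + 12)) < 108/(z) = 108/z.
Thus |(8z - 12)/(z + 12) − 8| < ε whenever z > 108/ε.
Take N_0 = 108/ε. If z > N_0 then |(8z - 12)/(z + 12) − 8| < 108/z < ε.

N_0 = 108/ε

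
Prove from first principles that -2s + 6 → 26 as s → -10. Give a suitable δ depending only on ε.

Fix ε > 0. We need δ > 0 so that 0 < |s + 10| < δ implies |(-2s + 6) − 26| < ε.
Since (-2s + 6) − 26 = -2(s + 10), we have |(-2s + 6) − 26| = 2|s + 10|.
Thus it suffices that |s + 10| < ε/2.
Choosing δ = ε/2 gives |(-2s + 6) − 26| = 2|s + 10| < ε whenever |s + 10| < δ.

δ = ε/2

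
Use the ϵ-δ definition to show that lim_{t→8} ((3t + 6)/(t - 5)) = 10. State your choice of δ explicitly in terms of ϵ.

Fix ϵ > 0. We want δ > 0 with 0 < |t − 8| < δ ⇒ |(3t + 6)/(t - 5) − 10| < ϵ.
Combining over a common denominator, (3t + 6)/(t - 5) − 10 = [(3t + 6)·3 − 30·(t - 5)] / [3·(t - 5)] = -21(t − 8) / (3(t - 5)).
So |(3t + 6)/(t - 5) − 10| = 21|t − 8| / (3·|t − 5|).
Restrict δ ≤ 3/2. Then |t − 8| < 3/2 gives |t − 5| = |(t − 8) + 3| ≥ 3 − 3/2 = 3/2.
Hence |(3t + 6)/(t - 5) − 10| < 21|t − 8|/(3·(3/2)) = (14/3)|t − 8|, which is < ϵ once |t − 8| < (3/14)ϵ.
Take δ = min(3/2, (3/14)ϵ). Then 0 < |t − 8| < δ forces both bounds, so |(3t + 6)/(t - 5) − 10| < ϵ.

δ = min(3/2, (3/14)ϵ)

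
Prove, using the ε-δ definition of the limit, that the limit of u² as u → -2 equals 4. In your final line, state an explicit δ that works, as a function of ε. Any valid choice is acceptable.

Let ε > 0. We seek δ > 0 with 0 < |u + 2| < δ ⇒ |u² − 4| < ε.
Factor: u² − 4 = (u + 2)(u - 2), so |u² − 4| = |u + 2|·|u - 2|.
Impose δ ≤ 2 so that |u| < 4; then |u - 2| ≤ 6.
Hence |u² − 4| ≤ 6|u + 2|, which is < ε once |u + 2| < ε/6.
Take δ = min(2, ε/6). If 0 < |u + 2| < δ then both bounds hold and |u² − 4| ≤ 6|u + 2| < 6·(ε/6) = ε.

δ = min(2, ε/6)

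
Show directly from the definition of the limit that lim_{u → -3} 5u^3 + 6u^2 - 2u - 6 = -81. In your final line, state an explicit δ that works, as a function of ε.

δ = min(2, ε/195)

Suppose ε > 0. We want δ > 0 such that 0 < |u + 3| < δ implies |(5u^3 + 6u^2 - 2u - 6) + 81| < ε.
(5u^3 + 6u^2 - 2u - 6) + 81 = 5u^3 + 6u^2 - 2u + 75 = (u + 3)(5u^2 - 9u + 25).
So |(5u^3 + 6u^2 - 2u - 6) + 81| = |u + 3|·|5u^2 - 9u + 25|.
Assume first that |u + 3| < 2, so |u| < 5. Then |5u^2 - 9u + 25| ≤ 5·5^2 + 9·5 + 25 = 195.
Hence |(5u^3 + 6u^2 - 2u - 6) + 81| ≤ 195|u + 3| < ε provided |u + 3| < ε/195.
Choosing δ = min(2, ε/195) ensures both conditions, hence |(5u^3 + 6u^2 - 2u - 6) + 81| < ε.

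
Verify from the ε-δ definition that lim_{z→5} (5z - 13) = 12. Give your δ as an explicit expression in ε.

δ = ε/5

Suppose ε > 0. We need δ > 0 so that 0 < |z − 5| < δ implies |(5z - 13) − 12| < ε.
Since (5z - 13) − 12 = 5(z − 5), we have |(5z - 13) − 12| = 5|z − 5|.
So 5|z − 5| < ε exactly when |z − 5| < ε/5.
Take δ = ε/5. If 0 < |z − 5| < δ then |(5z - 13) − 12| = 5|z − 5| < 5·(ε/5) = ε.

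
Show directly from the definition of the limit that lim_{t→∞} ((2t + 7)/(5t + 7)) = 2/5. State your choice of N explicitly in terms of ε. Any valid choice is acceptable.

Fix ε > 0. We seek N > 0 such that t > N implies |(2t + 7)/(5t + 7) − (2/5)| < ε.
(2t + 7)/(5t + 7) − (2/5) = (5(2t + 7) − 2(5t + 7)) / (5(5t + 7)) = 21/(5(5t + 7)).
For t > 0 we have 5t + 7 > 5t, so |(2t + 7)/(5t + 7) − (2/5)| = 21/(5(5t + 7)) < 21/(5·5t) = (21/25)/t.
Thus |(2t + 7)/(5t + 7) − (2/5)| < ε whenever t > (21/25)/ε.
Take N = (21/25)/ε. If t > N then |(2t + 7)/(5t + 7) − (2/5)| < (21/25)/t < ε.

N = (21/25)/ε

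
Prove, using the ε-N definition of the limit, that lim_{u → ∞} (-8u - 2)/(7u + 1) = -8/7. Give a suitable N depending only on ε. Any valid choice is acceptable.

N = (6/49)/ε

Fix ε > 0. We seek N > 0 such that u > N implies |(-8u - 2)/(7u + 1) + 8/7| < ε.
(-8u - 2)/(7u + 1) + 8/7 = (7(-8u - 2) − (-8)(7u + 1)) / (7(7u + 1)) = -6/(7(7u + 1)).
For u > 0 we have 7u + 1 > 7u, so |(-8u - 2)/(7u + 1) + 8/7| = 6/(7(7u + 1)) < 6/(7·7u) = (6/49)/u.
Thus |(-8u - 2)/(7u + 1) + 8/7| < ε whenever u > (6/49)/ε.
Take N = (6/49)/ε. If u > N then |(-8u - 2)/(7u + 1) + 8/7| < (6/49)/u < ε.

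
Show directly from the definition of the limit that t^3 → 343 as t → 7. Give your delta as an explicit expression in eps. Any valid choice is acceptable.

delta = min(2, eps/193)

Suppose eps > 0. We seek delta > 0 with 0 < |t − 7| < delta ⇒ |t^3 − 343| < eps.
Factor: t^3 − 343 = (t − 7)(t^2 + 7t + 49), so |t^3 − 343| = |t − 7|·|t^2 + 7t + 49|.
Impose delta ≤ 2 so that |t| < 9; then |t^2 + 7t + 49| ≤ 193.
Hence |t^3 − 343| ≤ 193|t − 7|, which is < eps once |t − 7| < eps/193.
Take delta = min(2, eps/193). If 0 < |t − 7| < delta then both bounds hold and |t^3 − 343| ≤ 193|t − 7| < 193·(eps/193) = eps.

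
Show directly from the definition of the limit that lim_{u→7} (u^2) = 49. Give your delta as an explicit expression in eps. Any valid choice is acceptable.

Suppose eps > 0. We seek delta > 0 with 0 < |u − 7| < delta ⇒ |u^2 − 49| < eps.
Factor: u^2 − 49 = (u − 7)(u + 7), so |u^2 − 49| = |u − 7|·|u + 7|.
Impose delta ≤ 1 so that |u| < 8; then |u + 7| ≤ 15.
Hence |u^2 − 49| ≤ 15|u − 7|, which is < eps once |u − 7| < eps/15.
Take delta = min(1, eps/15). If 0 < |u − 7| < delta then both bounds hold and |u^2 − 49| ≤ 15|u − 7| < 15·(eps/15) = eps.

delta = min(1, eps/15)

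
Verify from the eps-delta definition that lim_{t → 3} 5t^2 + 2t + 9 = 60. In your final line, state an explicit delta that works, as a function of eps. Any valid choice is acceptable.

Let eps > 0 be given. We want delta > 0 such that 0 < |t − 3| < delta implies |(5t^2 + 2t + 9) − 60| < eps.
(5t^2 + 2t + 9) − 60 = 5t^2 + 2t - 51 = (t − 3)(5t + 17).
So |(5t^2 + 2t + 9) − 60| = |t − 3|·|5t + 17|.
Assume first that |t − 3| < 1, so |t| < 4. Then |5t + 17| ≤ 5·4 + 17 = 37.
Hence |(5t^2 + 2t + 9) − 60| ≤ 37|t − 3| < eps provided |t − 3| < eps/37.
Choosing delta = min(1, eps/37) ensures both conditions, hence |(5t^2 + 2t + 9) − 60| < eps.

delta = min(1, eps/37)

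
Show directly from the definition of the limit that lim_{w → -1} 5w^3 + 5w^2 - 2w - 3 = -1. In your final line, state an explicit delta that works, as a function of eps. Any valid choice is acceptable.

Let eps > 0. We want delta > 0 such that 0 < |w + 1| < delta implies |(5w^3 + 5w^2 - 2w - 3) + 1| < eps.
(5w^3 + 5w^2 - 2w - 3) + 1 = 5w^3 + 5w^2 - 2w - 2 = (w + 1)(5w^2 - 2).
So |(5w^3 + 5w^2 - 2w - 3) + 1| = |w + 1|·|5w^2 - 2|.
Assume first that |w + 1| < 1, so |w| < 2. Then |5w^2 - 2| ≤ 5·2^2 + 2 = 22.
Hence |(5w^3 + 5w^2 - 2w - 3) + 1| ≤ 22|w + 1| < eps provided |w + 1| < eps/22.
Choosing delta = min(1, eps/22) ensures both conditions, hence |(5w^3 + 5w^2 - 2w - 3) + 1| < eps.

delta = min(1, eps/22)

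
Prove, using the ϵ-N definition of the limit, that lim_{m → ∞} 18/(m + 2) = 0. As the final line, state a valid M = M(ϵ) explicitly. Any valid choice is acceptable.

Suppose ϵ > 0. For m ≥ 1, |18/(m + 2) − 0| = 18/(m + 2) ≤ 18/m.
We need 18/m < ϵ, i.e. m > 18/ϵ.
Take M = 18/ϵ. If m > M then |18/(m + 2)| ≤ 18/m < ϵ.

M = 18/ϵ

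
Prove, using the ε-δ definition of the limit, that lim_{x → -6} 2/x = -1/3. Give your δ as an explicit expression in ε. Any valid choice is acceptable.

δ = min(3, 9ε)

Let ε > 0 be given. We seek δ > 0 such that 0 < |x + 6| < δ implies |2/x + 1/3| < ε.
|2/x + 1/3| = 2·|-6 − x|/(6·|x|) = 2|x + 6|/(6|x|).
Require δ ≤ 3 so that |x| > 6 − 3 = 3, hence 6|x| > 18.
Then |2/x + 1/3| < 2|x + 6|/18, which is < ε when |x + 6| < 9ε.
Take δ = min(3, 9ε). Then 0 < |x + 6| < δ gives both |x + 6| < 3 and |x + 6| < 9ε, so |2/x + 1/3| < ε.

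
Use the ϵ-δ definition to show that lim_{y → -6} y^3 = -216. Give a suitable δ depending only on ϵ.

Suppose ϵ > 0. We seek δ > 0 with 0 < |y + 6| < δ ⇒ |y^3 + 216| < ϵ.
Factor: y^3 + 216 = (y + 6)(y^2 - 6y + 36), so |y^3 + 216| = |y + 6|·|y^2 - 6y + 36|.
Impose δ ≤ 1 so that |y| < 7; then |y^2 - 6y + 36| ≤ 127.
Hence |y^3 + 216| ≤ 127|y + 6|, which is < ϵ once |y + 6| < ϵ/127.
Take δ = min(1, ϵ/127). If 0 < |y + 6| < δ then both bounds hold and |y^3 + 216| ≤ 127|y + 6| < 127·(ϵ/127) = ϵ.

δ = min(1, ϵ/127)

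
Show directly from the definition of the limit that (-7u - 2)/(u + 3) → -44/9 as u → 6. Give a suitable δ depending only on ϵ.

δ = min(9/2, (81/38)ϵ)

Suppose ϵ > 0. We want δ > 0 with 0 < |u − 6| < δ ⇒ |(-7u - 2)/(u + 3) + 44/9| < ϵ.
Combining over a common denominator, (-7u - 2)/(u + 3) + 44/9 = [(-7u - 2)·9 − (-44)·(u + 3)] / [9·(u + 3)] = -19(u − 6) / (9(u + 3)).
So |(-7u - 2)/(u + 3) + 44/9| = 19|u − 6| / (9·|u + 3|).
Restrict δ ≤ 9/2. Then |u − 6| < 9/2 gives |u + 3| = |(u − 6) + 9| ≥ 9 − 9/2 = 9/2.
Hence |(-7u - 2)/(u + 3) + 44/9| < 19|u − 6|/(9·(9/2)) = (38/81)|u − 6|, which is < ϵ once |u − 6| < (81/38)ϵ.
Take δ = min(9/2, (81/38)ϵ). Then 0 < |u − 6| < δ forces both bounds, so |(-7u - 2)/(u + 3) + 44/9| < ϵ.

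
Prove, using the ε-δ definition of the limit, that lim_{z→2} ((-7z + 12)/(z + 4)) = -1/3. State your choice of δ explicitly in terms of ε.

δ = min(3, (9/20)ε)

Fix ε > 0. We want δ > 0 with 0 < |z − 2| < δ ⇒ |(-7z + 12)/(z + 4) + 1/3| < ε.
Combining over a common denominator, (-7z + 12)/(z + 4) + 1/3 = [(-7z + 12)·6 − (-2)·(z + 4)] / [6·(z + 4)] = -40(z − 2) / (6(z + 4)).
So |(-7z + 12)/(z + 4) + 1/3| = 40|z − 2| / (6·|z + 4|).
Restrict δ ≤ 3. Then |z − 2| < 3 gives |z + 4| = |(z − 2) + 6| ≥ 6 − 3 = 3.
Hence |(-7z + 12)/(z + 4) + 1/3| < 40|z − 2|/(6·3) = (20/9)|z − 2|, which is < ε once |z − 2| < (9/20)ε.
Take δ = min(3, (9/20)ε). Then 0 < |z − 2| < δ forces both bounds, so |(-7z + 12)/(z + 4) + 1/3| < ε.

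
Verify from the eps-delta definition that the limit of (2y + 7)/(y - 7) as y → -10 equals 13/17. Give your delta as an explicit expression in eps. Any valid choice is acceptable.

delta = min(17/2, (289/42)eps)

Let eps > 0 be given. We want delta > 0 with 0 < |y + 10| < delta ⇒ |(2y + 7)/(y - 7) − (13/17)| < eps.
Combining over a common denominator, (2y + 7)/(y - 7) − (13/17) = [(2y + 7)·(-17) − (-13)·(y - 7)] / [(-17)·(y - 7)] = -21(y + 10) / ((-17)(y - 7)).
So |(2y + 7)/(y - 7) − (13/17)| = 21|y + 10| / (17·|y − 7|).
Restrict delta ≤ 17/2. Then |y + 10| < 17/2 gives |y − 7| = |(y + 10) + (-17)| ≥ 17 − 17/2 = 17/2.
Hence |(2y + 7)/(y - 7) − (13/17)| < 21|y + 10|/(17·(17/2)) = (42/289)|y + 10|, which is < eps once |y + 10| < (289/42)eps.
Take delta = min(17/2, (289/42)eps). Then 0 < |y + 10| < delta forces both bounds, so |(2y + 7)/(y - 7) − (13/17)| < eps.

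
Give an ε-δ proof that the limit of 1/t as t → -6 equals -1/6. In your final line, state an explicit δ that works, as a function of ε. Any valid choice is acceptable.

Suppose ε > 0. We seek δ > 0 such that 0 < |t + 6| < δ implies |1/t + 1/6| < ε.
|1/t + 1/6| = |-6 − t|/(6·|t|) = |t + 6|/(6|t|).
Restrict δ ≤ 3. Then |t + 6| < 3 gives |t| > 3, so 6|t| > 18.
Then |1/t + 1/6| < |t + 6|/18, which is < ε when |t + 6| < 18ε.
Take δ = min(3, 18ε). Then 0 < |t + 6| < δ gives both |t + 6| < 3 and |t + 6| < 18ε, so |1/t + 1/6| < ε.

δ = min(3, 18ε)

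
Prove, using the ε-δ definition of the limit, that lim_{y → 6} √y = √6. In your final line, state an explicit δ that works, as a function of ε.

Suppose ε > 0. We want δ > 0 such that 0 < |y − 6| < δ implies |√y − √6| < ε.
Rationalise: √y − √6 = (y − 6)/(√y + √6), so |√y − √6| = |y − 6|/(√y + √6).
Restrict δ ≤ 6 so that |y − 6| < 6 forces y > 0, and then √y + √6 > √6.
Hence |√y − √6| < |y − 6|/√6, which is < ε once |y − 6| < √6·ε.
Take δ = min(6, √6·ε). If 0 < |y − 6| < δ then y > 0 and |√y − √6| < |y − 6|/√6 < ε.

δ = min(6, √6·ε)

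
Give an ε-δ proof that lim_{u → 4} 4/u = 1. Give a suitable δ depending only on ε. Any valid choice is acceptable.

δ = min(2, 2ε)

Suppose ε > 0. We seek δ > 0 such that 0 < |u − 4| < δ implies |4/u − 1| < ε.
|4/u − 1| = 4·|4 − u|/(4·|u|) = 4|u − 4|/(4|u|).
Require δ ≤ 2 so that |u| > 4 − 2 = 2, hence 4|u| > 8.
Then |4/u − 1| < 4|u − 4|/8, which is < ε when |u − 4| < 2ε.
Take δ = min(2, 2ε). Then 0 < |u − 4| < δ gives both |u − 4| < 2 and |u − 4| < 2ε, so |4/u − 1| < ε.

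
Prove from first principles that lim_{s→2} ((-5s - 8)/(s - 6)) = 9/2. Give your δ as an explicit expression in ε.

δ = min(2, (4/19)ε)

Let ε > 0. We want δ > 0 with 0 < |s − 2| < δ ⇒ |(-5s - 8)/(s - 6) − (9/2)| < ε.
Combining over a common denominator, (-5s - 8)/(s - 6) − (9/2) = [(-5s - 8)·(-4) − (-18)·(s - 6)] / [(-4)·(s - 6)] = 38(s − 2) / ((-4)(s - 6)).
So |(-5s - 8)/(s - 6) − (9/2)| = 38|s − 2| / (4·|s − 6|).
Restrict δ ≤ 2. Then |s − 2| < 2 gives |s − 6| = |(s − 2) + (-4)| ≥ 4 − 2 = 2.
Hence |(-5s - 8)/(s - 6) − (9/2)| < 38|s − 2|/(4·2) = (19/4)|s − 2|, which is < ε once |s − 2| < (4/19)ε.
Take δ = min(2, (4/19)ε). Then 0 < |s − 2| < δ forces both bounds, so |(-5s - 8)/(s - 6) − (9/2)| < ε.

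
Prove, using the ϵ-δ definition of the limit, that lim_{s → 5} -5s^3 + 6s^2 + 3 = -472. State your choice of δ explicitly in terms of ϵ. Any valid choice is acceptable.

Suppose ϵ > 0. We want δ > 0 such that 0 < |s − 5| < δ implies |(-5s^3 + 6s^2 + 3) + 472| < ϵ.
(-5s^3 + 6s^2 + 3) + 472 = -5s^3 + 6s^2 + 475 = (s − 5)(-5s^2 - 19s - 95).
So |(-5s^3 + 6s^2 + 3) + 472| = |s − 5|·|-5s^2 - 19s - 95|.
Assume first that |s − 5| < 1, so |s| < 6. Then |-5s^2 - 19s - 95| ≤ 5·6^2 + 19·6 + 95 = 389.
Hence |(-5s^3 + 6s^2 + 3) + 472| ≤ 389|s − 5| < ϵ provided |s − 5| < ϵ/389.
Choosing δ = min(1, ϵ/389) ensures both conditions, hence |(-5s^3 + 6s^2 + 3) + 472| < ϵ.

δ = min(1, ϵ/389)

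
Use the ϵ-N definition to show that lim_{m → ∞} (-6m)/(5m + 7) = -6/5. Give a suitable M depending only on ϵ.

M = (42/25)/ϵ

Suppose ϵ > 0. For m ≥ 1, |(-6m)/(5m + 7) + 6/5| = |42|/(5(5m + 7)) = 42/(5(5m + 7)).
Since 5m + 7 ≥ 5m for m ≥ 1, this is ≤ 42/(5·5m) = (42/25)/m.
So |(-6m)/(5m + 7) + 6/5| < ϵ whenever m > (42/25)/ϵ.
Take M = (42/25)/ϵ. If m > M then |(-6m)/(5m + 7) + 6/5| ≤ (42/25)/m < ϵ.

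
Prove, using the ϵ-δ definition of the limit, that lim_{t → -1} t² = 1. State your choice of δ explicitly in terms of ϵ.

δ = min(1, ϵ/3)

Let ϵ > 0. We seek δ > 0 with 0 < |t + 1| < δ ⇒ |t² − 1| < ϵ.
Factor: t² − 1 = (t + 1)(t - 1), so |t² − 1| = |t + 1|·|t - 1|.
Impose δ ≤ 1 so that |t| < 2; then |t - 1| ≤ 3.
Hence |t² − 1| ≤ 3|t + 1|, which is < ϵ once |t + 1| < ϵ/3.
Take δ = min(1, ϵ/3). If 0 < |t + 1| < δ then both bounds hold and |t² − 1| ≤ 3|t + 1| < 3·(ϵ/3) = ϵ.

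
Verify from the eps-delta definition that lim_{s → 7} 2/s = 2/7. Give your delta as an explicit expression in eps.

delta = min(7/2, (49/4)eps)

Let eps > 0 be given. We seek delta > 0 such that 0 < |s − 7| < delta implies |2/s − (2/7)| < eps.
|2/s − (2/7)| = 2·|7 − s|/(7·|s|) = 2|s − 7|/(7|s|).
Restrict delta ≤ 7/2. Then |s − 7| < 7/2 gives |s| > 7/2, so 7|s| > 49/2.
Then |2/s − (2/7)| < 2|s − 7|/(49/2), which is < eps when |s − 7| < (49/4)eps.
Take delta = min(7/2, (49/4)eps). Then 0 < |s − 7| < delta gives both |s − 7| < 7/2 and |s − 7| < (49/4)eps, so |2/s − (2/7)| < eps.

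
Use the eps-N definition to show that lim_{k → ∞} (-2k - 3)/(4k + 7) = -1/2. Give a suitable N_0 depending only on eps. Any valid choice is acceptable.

N_0 = (1/8)/eps

Suppose eps > 0. For k ≥ 1, |(-2k - 3)/(4k + 7) + 1/2| = |2|/(4(4k + 7)) = 2/(4(4k + 7)).
Since 4k + 7 ≥ 4k for k ≥ 1, this is ≤ 2/(4·4k) = (1/8)/k.
So |(-2k - 3)/(4k + 7) + 1/2| < eps whenever k > (1/8)/eps.
Take N_0 = (1/8)/eps. If k > N_0 then |(-2k - 3)/(4k + 7) + 1/2| ≤ (1/8)/k < eps.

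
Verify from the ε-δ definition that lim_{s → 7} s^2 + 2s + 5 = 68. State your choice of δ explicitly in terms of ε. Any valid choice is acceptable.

δ = min(1, ε/17)

Suppose ε > 0. We want δ > 0 such that 0 < |s − 7| < δ implies |(s^2 + 2s + 5) − 68| < ε.
(s^2 + 2s + 5) − 68 = s^2 + 2s - 63 = (s − 7)(s + 9).
So |(s^2 + 2s + 5) − 68| = |s − 7|·|s + 9|.
Require δ ≤ 1. Then |s − 7| < 1 gives |s| < 8, and by the triangle inequality |s + 9| ≤ 8 + 9 = 17.
Hence |(s^2 + 2s + 5) − 68| ≤ 17|s − 7| < ε provided |s − 7| < ε/17.
Choosing δ = min(1, ε/17) ensures both conditions, hence |(s^2 + 2s + 5) − 68| < ε.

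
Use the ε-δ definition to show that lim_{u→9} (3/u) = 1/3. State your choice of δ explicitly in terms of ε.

δ = min(9/2, (27/2)ε)

Let ε > 0 be given. We seek δ > 0 such that 0 < |u − 9| < δ implies |3/u − (1/3)| < ε.
|3/u − (1/3)| = 3·|9 − u|/(9·|u|) = 3|u − 9|/(9|u|).
Require δ ≤ 9/2 so that |u| > 9 − 9/2 = 9/2, hence 9|u| > 81/2.
Then |3/u − (1/3)| < 3|u − 9|/(81/2), which is < ε when |u − 9| < (27/2)ε.
Take δ = min(9/2, (27/2)ε). Then 0 < |u − 9| < δ gives both |u − 9| < 9/2 and |u − 9| < (27/2)ε, so |3/u − (1/3)| < ε.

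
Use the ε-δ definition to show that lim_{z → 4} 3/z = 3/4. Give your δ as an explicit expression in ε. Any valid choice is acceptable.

δ = min(2, (8/3)ε)

Suppose ε > 0. We seek δ > 0 such that 0 < |z − 4| < δ implies |3/z − (3/4)| < ε.
|3/z − (3/4)| = 3·|4 − z|/(4·|z|) = 3|z − 4|/(4|z|).
Require δ ≤ 2 so that |z| > 4 − 2 = 2, hence 4|z| > 8.
Then |3/z − (3/4)| < 3|z − 4|/8, which is < ε when |z − 4| < (8/3)ε.
Take δ = min(2, (8/3)ε). Then 0 < |z − 4| < δ gives both |z − 4| < 2 and |z − 4| < (8/3)ε, so |3/z − (3/4)| < ε.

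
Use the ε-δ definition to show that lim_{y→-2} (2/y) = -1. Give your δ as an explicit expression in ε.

δ = min(1, ε)

Let ε > 0. We seek δ > 0 such that 0 < |y + 2| < δ implies |2/y + 1| < ε.
|2/y + 1| = 2·|-2 − y|/(2·|y|) = 2|y + 2|/(2|y|).
Require δ ≤ 1 so that |y| > 2 − 1 = 1, hence 2|y| > 2.
Then |2/y + 1| < 2|y + 2|/2, which is < ε when |y + 2| < ε.
Take δ = min(1, ε). Then 0 < |y + 2| < δ gives both |y + 2| < 1 and |y + 2| < ε, so |2/y + 1| < ε.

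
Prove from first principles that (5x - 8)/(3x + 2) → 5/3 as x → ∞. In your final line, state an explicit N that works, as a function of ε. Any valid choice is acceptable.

Let ε > 0. We seek N > 0 such that x > N implies |(5x - 8)/(3x + 2) − (5/3)| < ε.
(5x - 8)/(3x + 2) − (5/3) = (3(5x - 8) − 5(3x + 2)) / (3(3x + 2)) = -34/(3(3x + 2)).
For x > 0 we have 3x + 2 > 3x, so |(5x - 8)/(3x + 2) − (5/3)| = 34/(3(3x + 2)) < 34/(3·3x) = (34/9)/x.
Thus |(5x - 8)/(3x + 2) − (5/3)| < ε whenever x > (34/9)/ε.
Take N = (34/9)/ε. If x > N then |(5x - 8)/(3x + 2) − (5/3)| < (34/9)/x < ε.

N = (34/9)/ε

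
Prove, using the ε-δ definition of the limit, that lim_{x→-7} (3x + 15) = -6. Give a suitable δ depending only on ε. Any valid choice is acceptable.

Let ε > 0 be given. We need δ > 0 so that 0 < |x + 7| < δ implies |(3x + 15) + 6| < ε.
Since (3x + 15) + 6 = 3(x + 7), we have |(3x + 15) + 6| = 3|x + 7|.
Thus it suffices that |x + 7| < ε/3.
Choosing δ = ε/3 gives |(3x + 15) + 6| = 3|x + 7| < ε whenever |x + 7| < δ.

δ = ε/3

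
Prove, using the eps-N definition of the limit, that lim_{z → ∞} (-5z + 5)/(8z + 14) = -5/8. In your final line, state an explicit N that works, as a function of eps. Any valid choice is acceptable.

Suppose eps > 0. We seek N > 0 such that z > N implies |(-5z + 5)/(8z + 14) + 5/8| < eps.
(-5z + 5)/(8z + 14) + 5/8 = (8(-5z + 5) − (-5)(8z + 14)) / (8(8z + 14)) = 110/(8(8z + 14)).
For z > 0 we have 8z + 14 > 8z, so |(-5z + 5)/(8z + 14) + 5/8| = 110/(8(8z + 14)) < 110/(8·8z) = (55/32)/z.
Thus |(-5z + 5)/(8z + 14) + 5/8| < eps whenever z > (55/32)/eps.
Take N = (55/32)/eps. If z > N then |(-5z + 5)/(8z + 14) + 5/8| < (55/32)/z < eps.

N = (55/32)/eps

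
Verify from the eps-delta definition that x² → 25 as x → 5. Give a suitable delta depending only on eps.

Let eps > 0 be given. We seek delta > 0 with 0 < |x − 5| < delta ⇒ |x² − 25| < eps.
Factor: x² − 25 = (x − 5)(x + 5), so |x² − 25| = |x − 5|·|x + 5|.
Impose delta ≤ 1 so that |x| < 6; then |x + 5| ≤ 11.
Hence |x² − 25| ≤ 11|x − 5|, which is < eps once |x − 5| < eps/11.
Take delta = min(1, eps/11). If 0 < |x − 5| < delta then both bounds hold and |x² − 25| ≤ 11|x − 5| < 11·(eps/11) = eps.

delta = min(1, eps/11)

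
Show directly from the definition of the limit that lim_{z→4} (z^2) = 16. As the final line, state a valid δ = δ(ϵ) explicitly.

Fix ϵ > 0. We seek δ > 0 with 0 < |z − 4| < δ ⇒ |z^2 − 16| < ϵ.
Factor: z^2 − 16 = (z − 4)(z + 4), so |z^2 − 16| = |z − 4|·|z + 4|.
Restrict δ ≤ 1. Then |z − 4| < 1 gives |z| < 5, so by the triangle inequality |z + 4| ≤ 5 + 4 = 9.
Hence |z^2 − 16| ≤ 9|z − 4|, which is < ϵ once |z − 4| < ϵ/9.
Take δ = min(1, ϵ/9). If 0 < |z − 4| < δ then both bounds hold and |z^2 − 16| ≤ 9|z − 4| < 9·(ϵ/9) = ϵ.

δ = min(1, ϵ/9)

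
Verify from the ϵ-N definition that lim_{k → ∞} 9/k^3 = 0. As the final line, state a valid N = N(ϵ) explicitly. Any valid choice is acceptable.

N = (9/ϵ)^{1/3}

Fix ϵ > 0. For k ≥ 1, |9/k^3 − 0| = 9/k^3.
9/k^3 < ϵ ⇔ k^3 > 9/ϵ ⇔ k > (9/ϵ)^{1/3}.
Take N = (9/ϵ)^{1/3}. Then k > N implies 9/k^3 < ϵ.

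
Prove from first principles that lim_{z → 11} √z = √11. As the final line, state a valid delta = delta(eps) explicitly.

Let eps > 0 be given. We want delta > 0 such that 0 < |z − 11| < delta implies |√z − √11| < eps.
Rationalise: √z − √11 = (z − 11)/(√z + √11), so |√z − √11| = |z − 11|/(√z + √11).
Restrict delta ≤ 11 so that |z − 11| < 11 forces z > 0, and then √z + √11 > √11.
Hence |√z − √11| < |z − 11|/√11, which is < eps once |z − 11| < √11·eps.
Take delta = min(11, √11·eps). If 0 < |z − 11| < delta then z > 0 and |√z − √11| < |z − 11|/√11 < eps.

delta = min(11, √11·eps)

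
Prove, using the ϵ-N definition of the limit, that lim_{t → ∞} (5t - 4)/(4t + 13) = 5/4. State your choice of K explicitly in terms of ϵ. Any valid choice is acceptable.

Let ϵ > 0. We seek K > 0 such that t > K implies |(5t - 4)/(4t + 13) − (5/4)| < ϵ.
(5t - 4)/(4t + 13) − (5/4) = (4(5t - 4) − 5(4t + 13)) / (4(4t + 13)) = -81/(4(4t + 13)).
For t > 0 we have 4t + 13 > 4t, so |(5t - 4)/(4t + 13) − (5/4)| = 81/(4(4t + 13)) < 81/(4·4t) = (81/16)/t.
Thus |(5t - 4)/(4t + 13) − (5/4)| < ϵ whenever t > (81/16)/ϵ.
Take K = (81/16)/ϵ. If t > K then |(5t - 4)/(4t + 13) − (5/4)| < (81/16)/t < ϵ.

K = (81/16)/ϵ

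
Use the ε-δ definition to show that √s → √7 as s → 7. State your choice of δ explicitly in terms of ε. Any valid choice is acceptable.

Suppose ε > 0. We want δ > 0 such that 0 < |s − 7| < δ implies |√s − √7| < ε.
Multiplying by the conjugate, |√s − √7| = |s − 7|/(√s + √7).
Restrict δ ≤ 7 so that |s − 7| < 7 forces s > 0, and then √s + √7 > √7.
Hence |√s − √7| < |s − 7|/√7, which is < ε once |s − 7| < √7·ε.
Take δ = min(7, √7·ε). If 0 < |s − 7| < δ then s > 0 and |√s − √7| < |s − 7|/√7 < ε.

δ = min(7, √7·ε)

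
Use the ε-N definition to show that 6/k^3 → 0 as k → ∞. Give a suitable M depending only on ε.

Fix ε > 0. For k ≥ 1, |6/k^3 − 0| = 6/k^3.
6/k^3 < ε ⇔ k^3 > 6/ε ⇔ k > (6/ε)^{1/3}.
Take M = (6/ε)^{1/3}. Then k > M implies 6/k^3 < ε.

M = (6/ε)^{1/3}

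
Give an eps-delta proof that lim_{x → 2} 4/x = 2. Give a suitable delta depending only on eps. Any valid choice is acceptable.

Let eps > 0 be given. We seek delta > 0 such that 0 < |x − 2| < delta implies |4/x − 2| < eps.
|4/x − 2| = 4·|2 − x|/(2·|x|) = 4|x − 2|/(2|x|).
Require delta ≤ 1 so that |x| > 2 − 1 = 1, hence 2|x| > 2.
Then |4/x − 2| < 4|x − 2|/2, which is < eps when |x − 2| < (1/2)eps.
Take delta = min(1, (1/2)eps). Then 0 < |x − 2| < delta gives both |x − 2| < 1 and |x − 2| < (1/2)eps, so |4/x − 2| < eps.

delta = min(1, (1/2)eps)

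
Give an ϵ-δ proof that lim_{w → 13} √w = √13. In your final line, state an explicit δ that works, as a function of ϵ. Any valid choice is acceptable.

Let ϵ > 0 be given. We want δ > 0 such that 0 < |w − 13| < δ implies |√w − √13| < ϵ.
Rationalise: √w − √13 = (w − 13)/(√w + √13), so |√w − √13| = |w − 13|/(√w + √13).
Restrict δ ≤ 13 so that |w − 13| < 13 forces w > 0, and then √w + √13 > √13.
Hence |√w − √13| < |w − 13|/√13, which is < ϵ once |w − 13| < √13·ϵ.
Take δ = min(13, √13·ϵ). If 0 < |w − 13| < δ then w > 0 and |√w − √13| < |w − 13|/√13 < ϵ.

δ = min(13, √13·ϵ)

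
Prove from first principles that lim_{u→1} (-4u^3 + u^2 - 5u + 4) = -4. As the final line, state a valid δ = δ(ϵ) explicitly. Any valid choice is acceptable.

δ = min(1, ϵ/30)

Suppose ϵ > 0. We want δ > 0 such that 0 < |u − 1| < δ implies |(-4u^3 + u^2 - 5u + 4) + 4| < ϵ.
(-4u^3 + u^2 - 5u + 4) + 4 = -4u^3 + u^2 - 5u + 8 = (u − 1)(-4u^2 - 3u - 8).
So |(-4u^3 + u^2 - 5u + 4) + 4| = |u − 1|·|-4u^2 - 3u - 8|.
Require δ ≤ 1. Then |u − 1| < 1 gives |u| < 2, and by the triangle inequality |-4u^2 - 3u - 8| ≤ 4·2^2 + 3·2 + 8 = 30.
Hence |(-4u^3 + u^2 - 5u + 4) + 4| ≤ 30|u − 1| < ϵ provided |u − 1| < ϵ/30.
Take δ = min(1, ϵ/30). Then 0 < |u − 1| < δ gives both |u − 1| < 1 and |u − 1| < ϵ/30, so |(-4u^3 + u^2 - 5u + 4) + 4| < ϵ.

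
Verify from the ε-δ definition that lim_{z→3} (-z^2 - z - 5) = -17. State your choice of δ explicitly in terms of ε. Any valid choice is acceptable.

δ = min(1, ε/8)

Let ε > 0 be given. We want δ > 0 such that 0 < |z − 3| < δ implies |(-z^2 - z - 5) + 17| < ε.
(-z^2 - z - 5) + 17 = -z^2 - z + 12 = (z − 3)(-z - 4).
So |(-z^2 - z - 5) + 17| = |z − 3|·|-z - 4|.
Require δ ≤ 1. Then |z − 3| < 1 gives |z| < 4, and by the triangle inequality |-z - 4| ≤ 4 + 4 = 8.
Hence |(-z^2 - z - 5) + 17| ≤ 8|z − 3| < ε provided |z − 3| < ε/8.
Choosing δ = min(1, ε/8) ensures both conditions, hence |(-z^2 - z - 5) + 17| < ε.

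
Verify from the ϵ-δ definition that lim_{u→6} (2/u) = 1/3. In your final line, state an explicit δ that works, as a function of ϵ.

Fix ϵ > 0. We seek δ > 0 such that 0 < |u − 6| < δ implies |2/u − (1/3)| < ϵ.
|2/u − (1/3)| = 2·|6 − u|/(6·|u|) = 2|u − 6|/(6|u|).
Restrict δ ≤ 3. Then |u − 6| < 3 gives |u| > 3, so 6|u| > 18.
Then |2/u − (1/3)| < 2|u − 6|/18, which is < ϵ when |u − 6| < 9ϵ.
Take δ = min(3, 9ϵ). Then 0 < |u − 6| < δ gives both |u − 6| < 3 and |u − 6| < 9ϵ, so |2/u − (1/3)| < ϵ.

δ = min(3, 9ϵ)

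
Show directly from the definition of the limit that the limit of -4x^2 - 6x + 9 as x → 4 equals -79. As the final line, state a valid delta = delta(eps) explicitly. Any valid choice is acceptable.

delta = min(1, eps/42)

Suppose eps > 0. We want delta > 0 such that 0 < |x − 4| < delta implies |(-4x^2 - 6x + 9) + 79| < eps.
(-4x^2 - 6x + 9) + 79 = -4x^2 - 6x + 88 = (x − 4)(-4x - 22).
So |(-4x^2 - 6x + 9) + 79| = |x − 4|·|-4x - 22|.
Assume first that |x − 4| < 1, so |x| < 5. Then |-4x - 22| ≤ 4·5 + 22 = 42.
Hence |(-4x^2 - 6x + 9) + 79| ≤ 42|x − 4| < eps provided |x − 4| < eps/42.
Choosing delta = min(1, eps/42) ensures both conditions, hence |(-4x^2 - 6x + 9) + 79| < eps.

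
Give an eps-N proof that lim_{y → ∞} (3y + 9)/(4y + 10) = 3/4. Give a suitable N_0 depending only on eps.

N_0 = (3/8)/eps

Let eps > 0 be given. We seek N_0 > 0 such that y > N_0 implies |(3y + 9)/(4y + 10) − (3/4)| < eps.
(3y + 9)/(4y + 10) − (3/4) = (4(3y + 9) − 3(4y + 10)) / (4(4y + 10)) = 6/(4(4y + 10)).
For y > 0 we have 4y + 10 > 4y, so |(3y + 9)/(4y + 10) − (3/4)| = 6/(4(4y + 10)) < 6/(4·4y) = (3/8)/y.
Thus |(3y + 9)/(4y + 10) − (3/4)| < eps whenever y > (3/8)/eps.
Take N_0 = (3/8)/eps. If y > N_0 then |(3y + 9)/(4y + 10) − (3/4)| < (3/8)/y < eps.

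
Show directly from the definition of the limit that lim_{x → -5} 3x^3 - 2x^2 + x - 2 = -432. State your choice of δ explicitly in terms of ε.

δ = min(2, ε/352)

Fix ε > 0. We want δ > 0 such that 0 < |x + 5| < δ implies |(3x^3 - 2x^2 + x - 2) + 432| < ε.
(3x^3 - 2x^2 + x - 2) + 432 = 3x^3 - 2x^2 + x + 430 = (x + 5)(3x^2 - 17x + 86).
So |(3x^3 - 2x^2 + x - 2) + 432| = |x + 5|·|3x^2 - 17x + 86|.
Require δ ≤ 2. Then |x + 5| < 2 gives |x| < 7, and by the triangle inequality |3x^2 - 17x + 86| ≤ 3·7^2 + 17·7 + 86 = 352.
Hence |(3x^3 - 2x^2 + x - 2) + 432| ≤ 352|x + 5| < ε provided |x + 5| < ε/352.
Choosing δ = min(2, ε/352) ensures both conditions, hence |(3x^3 - 2x^2 + x - 2) + 432| < ε.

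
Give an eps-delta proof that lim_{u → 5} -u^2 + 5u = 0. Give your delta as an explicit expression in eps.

delta = min(1, eps/6)

Fix eps > 0. We want delta > 0 such that 0 < |u − 5| < delta implies |(-u^2 + 5u)| < eps.
(-u^2 + 5u) = -u^2 + 5u = (u − 5)(-u).
So |(-u^2 + 5u)| = |u − 5|·|-u|.
Assume first that |u − 5| < 1, so |u| < 6. Then |-u| ≤ 6 = 6.
Hence |(-u^2 + 5u)| ≤ 6|u − 5| < eps provided |u − 5| < eps/6.
Take delta = min(1, eps/6). Then 0 < |u − 5| < delta gives both |u − 5| < 1 and |u − 5| < eps/6, so |(-u^2 + 5u)| < eps.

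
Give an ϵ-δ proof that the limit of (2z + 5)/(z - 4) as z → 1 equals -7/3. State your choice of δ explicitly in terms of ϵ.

δ = min(3/2, (9/26)ϵ)

Suppose ϵ > 0. We want δ > 0 with 0 < |z − 1| < δ ⇒ |(2z + 5)/(z - 4) + 7/3| < ϵ.
Combining over a common denominator, (2z + 5)/(z - 4) + 7/3 = [(2z + 5)·(-3) − 7·(z - 4)] / [(-3)·(z - 4)] = -13(z − 1) / ((-3)(z - 4)).
So |(2z + 5)/(z - 4) + 7/3| = 13|z − 1| / (3·|z − 4|).
Require δ ≤ 3/2, so |z − 4| ≥ |-3| − |z − 1| > 3 − 3/2 = 3/2.
Hence |(2z + 5)/(z - 4) + 7/3| < 13|z − 1|/(3·(3/2)) = (26/9)|z − 1|, which is < ϵ once |z − 1| < (9/26)ϵ.
Take δ = min(3/2, (9/26)ϵ). Then 0 < |z − 1| < δ forces both bounds, so |(2z + 5)/(z - 4) + 7/3| < ϵ.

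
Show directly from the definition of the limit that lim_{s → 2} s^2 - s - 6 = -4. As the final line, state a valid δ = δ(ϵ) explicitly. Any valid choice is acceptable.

Fix ϵ > 0. We want δ > 0 such that 0 < |s − 2| < δ implies |(s^2 - s - 6) + 4| < ϵ.
(s^2 - s - 6) + 4 = s^2 - s - 2 = (s − 2)(s + 1).
So |(s^2 - s - 6) + 4| = |s − 2|·|s + 1|.
Require δ ≤ 1. Then |s − 2| < 1 gives |s| < 3, and by the triangle inequality |s + 1| ≤ 3 + 1 = 4.
Hence |(s^2 - s - 6) + 4| ≤ 4|s − 2| < ϵ provided |s − 2| < ϵ/4.
Take δ = min(1, ϵ/4). Then 0 < |s − 2| < δ gives both |s − 2| < 1 and |s − 2| < ϵ/4, so |(s^2 - s - 6) + 4| < ϵ.

δ = min(1, ϵ/4)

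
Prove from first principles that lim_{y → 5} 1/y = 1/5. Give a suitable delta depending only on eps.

Suppose eps > 0. We seek delta > 0 such that 0 < |y − 5| < delta implies |1/y − (1/5)| < eps.
|1/y − (1/5)| = |5 − y|/(5·|y|) = |y − 5|/(5|y|).
Require delta ≤ 5/2 so that |y| > 5 − 5/2 = 5/2, hence 5|y| > 25/2.
Then |1/y − (1/5)| < |y − 5|/(25/2), which is < eps when |y − 5| < (25/2)eps.
Take delta = min(5/2, (25/2)eps). Then 0 < |y − 5| < delta gives both |y − 5| < 5/2 and |y − 5| < (25/2)eps, so |1/y − (1/5)| < eps.

delta = min(5/2, (25/2)eps)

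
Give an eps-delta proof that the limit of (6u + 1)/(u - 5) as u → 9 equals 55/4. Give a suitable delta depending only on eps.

delta = min(2, (8/31)eps)

Let eps > 0 be given. We want delta > 0 with 0 < |u − 9| < delta ⇒ |(6u + 1)/(u - 5) − (55/4)| < eps.
Combining over a common denominator, (6u + 1)/(u - 5) − (55/4) = [(6u + 1)·4 − 55·(u - 5)] / [4·(u - 5)] = -31(u − 9) / (4(u - 5)).
So |(6u + 1)/(u - 5) − (55/4)| = 31|u − 9| / (4·|u − 5|).
Require delta ≤ 2, so |u − 5| ≥ |4| − |u − 9| > 4 − 2 = 2.
Hence |(6u + 1)/(u - 5) − (55/4)| < 31|u − 9|/(4·2) = (31/8)|u − 9|, which is < eps once |u − 9| < (8/31)eps.
Take delta = min(2, (8/31)eps). Then 0 < |u − 9| < delta forces both bounds, so |(6u + 1)/(u - 5) − (55/4)| < eps.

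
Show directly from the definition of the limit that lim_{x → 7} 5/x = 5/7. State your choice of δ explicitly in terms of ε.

Suppose ε > 0. We seek δ > 0 such that 0 < |x − 7| < δ implies |5/x − (5/7)| < ε.
|5/x − (5/7)| = 5·|7 − x|/(7·|x|) = 5|x − 7|/(7|x|).
Require δ ≤ 7/2 so that |x| > 7 − 7/2 = 7/2, hence 7|x| > 49/2.
Then |5/x − (5/7)| < 5|x − 7|/(49/2), which is < ε when |x − 7| < (49/10)ε.
Take δ = min(7/2, (49/10)ε). Then 0 < |x − 7| < δ gives both |x − 7| < 7/2 and |x − 7| < (49/10)ε, so |5/x − (5/7)| < ε.

δ = min(7/2, (49/10)ε)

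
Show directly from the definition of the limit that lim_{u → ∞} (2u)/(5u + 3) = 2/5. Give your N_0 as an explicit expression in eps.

Let eps > 0 be given. We seek N_0 > 0 such that u > N_0 implies |(2u)/(5u + 3) − (2/5)| < eps.
(2u)/(5u + 3) − (2/5) = (5(2u) − 2(5u + 3)) / (5(5u + 3)) = -6/(5(5u + 3)).
For u > 0 we have 5u + 3 > 5u, so |(2u)/(5u + 3) − (2/5)| = 6/(5(5u + 3)) < 6/(5·5u) = (6/25)/u.
Thus |(2u)/(5u + 3) − (2/5)| < eps whenever u > (6/25)/eps.
Take N_0 = (6/25)/eps. If u > N_0 then |(2u)/(5u + 3) − (2/5)| < (6/25)/u < eps.

N_0 = (6/25)/eps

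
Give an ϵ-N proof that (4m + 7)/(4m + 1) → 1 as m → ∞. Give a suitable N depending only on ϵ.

N = (3/2)/ϵ

Let ϵ > 0 be given. For m ≥ 1, |(4m + 7)/(4m + 1) − 1| = |24|/(4(4m + 1)) = 24/(4(4m + 1)).
Since 4m + 1 ≥ 4m for m ≥ 1, this is ≤ 24/(4·4m) = (3/2)/m.
So |(4m + 7)/(4m + 1) − 1| < ϵ whenever m > (3/2)/ϵ.
Take N = (3/2)/ϵ. If m > N then |(4m + 7)/(4m + 1) − 1| ≤ (3/2)/m < ϵ.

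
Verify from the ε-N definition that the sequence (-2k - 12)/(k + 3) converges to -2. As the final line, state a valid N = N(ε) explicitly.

N = 6/ε

Fix ε > 0. For k ≥ 1, |(-2k - 12)/(k + 3) + 2| = |-6|/((k + 3)) = 6/((k + 3)).
Since k + 3 ≥ k for k ≥ 1, this is ≤ 6/(k) = 6/k.
So |(-2k - 12)/(k + 3) + 2| < ε whenever k > 6/ε.
Take N = 6/ε. If k > N then |(-2k - 12)/(k + 3) + 2| ≤ 6/k < ε.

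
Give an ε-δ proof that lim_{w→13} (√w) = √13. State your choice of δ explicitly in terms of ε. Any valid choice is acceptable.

Let ε > 0. We want δ > 0 such that 0 < |w − 13| < δ implies |√w − √13| < ε.
Rationalise: √w − √13 = (w − 13)/(√w + √13), so |√w − √13| = |w − 13|/(√w + √13).
Restrict δ ≤ 13 so that |w − 13| < 13 forces w > 0, and then √w + √13 > √13.
Hence |√w − √13| < |w − 13|/√13, which is < ε once |w − 13| < √13·ε.
Take δ = min(13, √13·ε). If 0 < |w − 13| < δ then w > 0 and |√w − √13| < |w − 13|/√13 < ε.

δ = min(13, √13·ε)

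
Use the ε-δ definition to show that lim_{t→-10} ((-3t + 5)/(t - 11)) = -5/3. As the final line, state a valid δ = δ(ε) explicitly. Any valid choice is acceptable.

Fix ε > 0. We want δ > 0 with 0 < |t + 10| < δ ⇒ |(-3t + 5)/(t - 11) + 5/3| < ε.
Combining over a common denominator, (-3t + 5)/(t - 11) + 5/3 = [(-3t + 5)·(-21) − 35·(t - 11)] / [(-21)·(t - 11)] = 28(t + 10) / ((-21)(t - 11)).
So |(-3t + 5)/(t - 11) + 5/3| = 28|t + 10| / (21·|t − 11|).
Require δ ≤ 21/2, so |t − 11| ≥ |-21| − |t + 10| > 21 − 21/2 = 21/2.
Hence |(-3t + 5)/(t - 11) + 5/3| < 28|t + 10|/(21·(21/2)) = (8/63)|t + 10|, which is < ε once |t + 10| < (63/8)ε.
Take δ = min(21/2, (63/8)ε). Then 0 < |t + 10| < δ forces both bounds, so |(-3t + 5)/(t - 11) + 5/3| < ε.

δ = min(21/2, (63/8)ε)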